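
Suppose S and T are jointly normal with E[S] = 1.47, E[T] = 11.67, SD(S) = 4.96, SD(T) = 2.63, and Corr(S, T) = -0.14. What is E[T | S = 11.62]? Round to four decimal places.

10.9165

For a bivariate normal, E[T | S=x] = μ_T + ρ·(σ_T/σ_S)·(x − μ_S).
E[T | S=11.62] = 11.67 + (-0.14)·(2.63/4.96)·(11.62 − (1.47)) = 11.67 + (-0.074234)·(10.15) = 10.9165.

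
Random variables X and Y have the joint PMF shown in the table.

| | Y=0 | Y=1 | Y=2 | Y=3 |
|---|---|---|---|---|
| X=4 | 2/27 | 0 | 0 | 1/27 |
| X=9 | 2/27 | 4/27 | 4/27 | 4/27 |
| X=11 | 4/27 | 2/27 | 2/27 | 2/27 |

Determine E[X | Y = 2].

29/3

P(Y = 2) = 2/9.
Summing X·P(X=x,Y=y) over the conditioning event gives 58/27.
E[X | Y = 2] = (58/27) / (2/9) = 29/3.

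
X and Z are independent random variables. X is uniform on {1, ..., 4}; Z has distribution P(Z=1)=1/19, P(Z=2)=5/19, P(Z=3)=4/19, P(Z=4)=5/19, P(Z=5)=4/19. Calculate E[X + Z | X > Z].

95/17

P(X > Z) = 17/76.
Summing (X+Z)·P(x,y) over outcomes with X > Z gives 5/4.
E[X + Z | X > Z] = (5/4) / (17/76) = 95/17.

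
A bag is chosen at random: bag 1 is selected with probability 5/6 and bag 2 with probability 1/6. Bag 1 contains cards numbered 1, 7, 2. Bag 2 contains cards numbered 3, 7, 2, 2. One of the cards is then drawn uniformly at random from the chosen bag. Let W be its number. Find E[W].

E[W | bag 1] = (1+7+2)/3 = 10/3.
E[W | bag 2] = (3+7+2+2)/4 = 7/2.
E[W] = (5/6)·(10/3) + (1/6)·(7/2) = 121/36.

121/36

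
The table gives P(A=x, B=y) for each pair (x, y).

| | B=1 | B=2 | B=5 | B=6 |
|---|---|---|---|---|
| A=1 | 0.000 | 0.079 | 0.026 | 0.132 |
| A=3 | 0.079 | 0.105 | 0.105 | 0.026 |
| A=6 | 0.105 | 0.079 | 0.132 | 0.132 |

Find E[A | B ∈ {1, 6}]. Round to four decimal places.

P(B ∈ {1, 6}) = 0.474.
Σ A·P over the event = 1·(0.132) + 3·(0.079) + 3·(0.026) + 6·(0.105) + 6·(0.132) = 1.869.
E[A | B ∈ {1, 6}] = (1.869) / (0.474) = 3.9430.

3.9430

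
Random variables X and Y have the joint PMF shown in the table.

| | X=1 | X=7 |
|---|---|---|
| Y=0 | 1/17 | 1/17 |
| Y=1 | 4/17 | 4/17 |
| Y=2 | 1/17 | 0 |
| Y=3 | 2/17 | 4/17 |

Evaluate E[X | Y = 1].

P(Y = 1) = 8/17.
Σ X·P over the event = 1·(4/17) + 7·(4/17) = 32/17.
E[X | Y = 1] = (32/17) / (8/17) = 4.

4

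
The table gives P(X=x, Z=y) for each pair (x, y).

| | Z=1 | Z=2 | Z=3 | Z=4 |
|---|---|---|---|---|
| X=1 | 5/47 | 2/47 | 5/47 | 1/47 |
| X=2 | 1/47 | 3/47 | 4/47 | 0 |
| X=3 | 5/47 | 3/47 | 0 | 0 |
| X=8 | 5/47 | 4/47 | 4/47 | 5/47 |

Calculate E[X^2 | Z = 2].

P(Z = 2) = 12/47.
Σ X^2·P over the event = 1·(2/47) + 4·(3/47) + 9·(3/47) + 64·(4/47) = 297/47.
E[X^2 | Z = 2] = (297/47) / (12/47) = 99/4.

99/4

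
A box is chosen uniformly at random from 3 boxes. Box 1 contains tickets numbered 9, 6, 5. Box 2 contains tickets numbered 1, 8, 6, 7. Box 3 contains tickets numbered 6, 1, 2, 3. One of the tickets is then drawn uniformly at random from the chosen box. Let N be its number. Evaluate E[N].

91/18

E[N | box 1] = (9+6+5)/3 = 20/3.
E[N | box 2] = (1+8+6+7)/4 = 11/2.
E[N | box 3] = (6+1+2+3)/4 = 3.
E[N] = (1/3)·(20/3) + (1/3)·(11/2) + (1/3)·(3) = 91/18.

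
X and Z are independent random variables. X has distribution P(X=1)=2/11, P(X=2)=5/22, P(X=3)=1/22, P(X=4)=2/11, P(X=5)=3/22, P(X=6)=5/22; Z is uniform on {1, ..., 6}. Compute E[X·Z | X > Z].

P(X > Z) = 14/33.
Summing XZ·P(x,y) over outcomes with X > Z gives 65/12.
E[X·Z | X > Z] = (65/12) / (14/33) = 715/56.

715/56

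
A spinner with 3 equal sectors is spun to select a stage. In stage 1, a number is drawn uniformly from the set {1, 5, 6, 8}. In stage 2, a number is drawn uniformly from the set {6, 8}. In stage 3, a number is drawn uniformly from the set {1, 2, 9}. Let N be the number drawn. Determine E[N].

E[N | stage 1] = (1+5+6+8)/4 = 5.
E[N | stage 2] = (6+8)/2 = 7.
E[N | stage 3] = (1+2+9)/3 = 4.
By the law of total expectation,
E[N] = (1/3)·(5) + (1/3)·(7) + (1/3)·(4) = 16/3.

16/3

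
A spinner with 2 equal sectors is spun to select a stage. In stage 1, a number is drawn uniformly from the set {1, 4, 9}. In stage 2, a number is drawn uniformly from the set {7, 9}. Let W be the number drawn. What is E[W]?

19/3

E[W | stage 1] = (1+4+9)/3 = 14/3.
E[W | stage 2] = (7+9)/2 = 8.
By the law of total expectation,
E[W] = (1/2)·(14/3) + (1/2)·(8) = 19/3.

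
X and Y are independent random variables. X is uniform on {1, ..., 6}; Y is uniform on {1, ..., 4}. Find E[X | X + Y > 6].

P(X + Y > 6) = 5/12.
Summing X·P(x,y) over outcomes with X + Y > 6 gives 25/12.
E[X | X + Y > 6] = (25/12) / (5/12) = 5.

5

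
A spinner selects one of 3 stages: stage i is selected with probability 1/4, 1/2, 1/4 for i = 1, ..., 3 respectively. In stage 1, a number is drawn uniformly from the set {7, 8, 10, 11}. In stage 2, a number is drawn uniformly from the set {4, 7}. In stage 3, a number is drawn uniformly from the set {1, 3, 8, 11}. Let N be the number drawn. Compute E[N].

103/16

E[N | stage 1] = (7+8+10+11)/4 = 9.
E[N | stage 2] = (4+7)/2 = 11/2.
E[N | stage 3] = (1+3+8+11)/4 = 23/4.
E[N] = (1/4)·(9) + (1/2)·(11/2) + (1/4)·(23/4) = 103/16.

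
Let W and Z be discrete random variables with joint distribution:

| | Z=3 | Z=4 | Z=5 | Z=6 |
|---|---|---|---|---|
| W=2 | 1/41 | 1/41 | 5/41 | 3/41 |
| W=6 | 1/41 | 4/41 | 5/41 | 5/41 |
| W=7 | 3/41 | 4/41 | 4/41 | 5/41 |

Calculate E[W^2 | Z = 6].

437/13

P(Z = 6) = 13/41.
Σ W^2·P over the event = 4·(3/41) + 36·(5/41) + 49·(5/41) = 437/41.
E[W^2 | Z = 6] = (437/41) / (13/41) = 437/13.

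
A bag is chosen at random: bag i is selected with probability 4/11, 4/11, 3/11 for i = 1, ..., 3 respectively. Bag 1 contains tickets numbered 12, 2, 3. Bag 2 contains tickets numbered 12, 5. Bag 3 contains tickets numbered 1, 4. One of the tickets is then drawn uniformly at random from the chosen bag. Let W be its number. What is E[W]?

E[W | bag 1] = (12+2+3)/3 = 17/3.
E[W | bag 2] = (12+5)/2 = 17/2.
E[W | bag 3] = (1+4)/2 = 5/2.
By the law of total expectation,
E[W] = (4/11)·(17/3) + (4/11)·(17/2) + (3/11)·(5/2) = 35/6.

35/6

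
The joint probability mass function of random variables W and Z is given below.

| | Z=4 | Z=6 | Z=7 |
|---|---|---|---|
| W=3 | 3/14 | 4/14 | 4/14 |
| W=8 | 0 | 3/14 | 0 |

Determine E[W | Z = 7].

3

P(Z = 7) = 2/7.
Σ W·P over the event = 3·(4/14) = 6/7.
E[W | Z = 7] = (6/7) / (2/7) = 3.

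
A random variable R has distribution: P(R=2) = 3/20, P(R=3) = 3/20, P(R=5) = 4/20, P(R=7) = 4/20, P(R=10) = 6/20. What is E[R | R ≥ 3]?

P(R ≥ 3) = 17/20.
Σ over the event: 3·3/20 + 5·1/5 + 7·1/5 + 10·3/10 = 117/20.
E[R | R ≥ 3] = (117/20) / (17/20) = 117/17.

117/17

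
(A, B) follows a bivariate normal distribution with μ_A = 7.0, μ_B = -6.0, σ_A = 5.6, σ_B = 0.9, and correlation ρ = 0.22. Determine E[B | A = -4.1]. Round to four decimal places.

The regression of B on A has slope ρ·σ_B/σ_A and passes through (μ_A, μ_B).
E[B | A=-4.1] = -6.0 + (0.22)·(0.9/5.6)·(-4.1 − (7.0)) = -6.0 + (0.035357)·(-11.1) = -6.3925.

-6.3925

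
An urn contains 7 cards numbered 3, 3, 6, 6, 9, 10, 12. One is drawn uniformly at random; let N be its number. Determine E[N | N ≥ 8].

31/3

P(N ≥ 8) = 3/7.
Σ over the event: 9·1/7 + 10·1/7 + 12·1/7 = 31/7.
E[N | N ≥ 8] = (31/7) / (3/7) = 31/3.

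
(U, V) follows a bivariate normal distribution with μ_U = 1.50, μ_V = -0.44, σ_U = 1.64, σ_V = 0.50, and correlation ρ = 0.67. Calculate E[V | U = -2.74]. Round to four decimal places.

-1.3061

For a bivariate normal, E[V | U=x] = μ_V + ρ·(σ_V/σ_U)·(x − μ_U).
E[V | U=-2.74] = -0.44 + (0.67)·(0.50/1.64)·(-2.74 − (1.50)) = -0.44 + (0.20427)·(-4.24) = -1.3061.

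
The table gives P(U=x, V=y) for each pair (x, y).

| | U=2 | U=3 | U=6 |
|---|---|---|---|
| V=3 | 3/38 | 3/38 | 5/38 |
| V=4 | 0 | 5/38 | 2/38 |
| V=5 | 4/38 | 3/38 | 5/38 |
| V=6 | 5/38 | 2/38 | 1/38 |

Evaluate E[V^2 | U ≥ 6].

P(U ≥ 6) = 13/38.
Σ V^2·P over the event = 9·(5/38) + 16·(2/38) + 25·(5/38) + 36·(1/38) = 119/19.
E[V^2 | U ≥ 6] = (119/19) / (13/38) = 238/13.

238/13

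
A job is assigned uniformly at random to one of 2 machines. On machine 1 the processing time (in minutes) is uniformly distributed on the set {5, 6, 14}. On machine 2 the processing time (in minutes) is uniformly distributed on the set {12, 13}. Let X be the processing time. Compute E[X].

E[X | machine 1] = (5+6+14)/3 = 25/3.
E[X | machine 2] = (12+13)/2 = 25/2.
E[X] = (1/2)·(25/3) + (1/2)·(25/2) = 125/12.

125/12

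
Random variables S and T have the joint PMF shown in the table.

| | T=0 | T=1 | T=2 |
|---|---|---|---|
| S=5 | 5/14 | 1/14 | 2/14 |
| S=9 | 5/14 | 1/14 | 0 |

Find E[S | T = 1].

7

P(T = 1) = 1/7.
Σ S·P over the event = 5·(1/14) + 9·(1/14) = 1.
E[S | T = 1] = (1) / (1/7) = 7.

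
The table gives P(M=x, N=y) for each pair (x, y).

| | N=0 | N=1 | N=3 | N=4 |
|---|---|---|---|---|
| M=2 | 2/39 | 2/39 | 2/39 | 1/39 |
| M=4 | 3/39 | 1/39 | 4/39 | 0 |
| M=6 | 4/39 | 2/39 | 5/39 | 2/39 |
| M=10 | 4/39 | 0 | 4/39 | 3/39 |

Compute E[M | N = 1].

P(N = 1) = 5/39.
Σ M·P over the event = 2·(2/39) + 4·(1/39) + 6·(2/39) = 20/39.
E[M | N = 1] = (20/39) / (5/39) = 4.

4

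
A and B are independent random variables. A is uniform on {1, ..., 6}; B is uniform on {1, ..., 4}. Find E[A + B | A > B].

47/7

P(A > B) = 7/12.
Summing (A+B)·P(x,y) over outcomes with A > B gives 47/12.
E[A + B | A > B] = (47/12) / (7/12) = 47/7.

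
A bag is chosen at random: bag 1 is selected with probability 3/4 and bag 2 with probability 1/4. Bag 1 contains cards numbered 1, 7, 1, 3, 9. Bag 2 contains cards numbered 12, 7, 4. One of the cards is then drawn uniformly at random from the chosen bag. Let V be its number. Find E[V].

E[V | bag 1] = (1+7+1+3+9)/5 = 21/5.
E[V | bag 2] = (12+7+4)/3 = 23/3.
By the law of total expectation,
E[V] = (3/4)·(21/5) + (1/4)·(23/3) = 76/15.

76/15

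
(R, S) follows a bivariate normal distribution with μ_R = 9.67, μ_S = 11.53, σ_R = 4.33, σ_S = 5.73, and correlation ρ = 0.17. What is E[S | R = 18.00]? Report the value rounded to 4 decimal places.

13.4040

For a bivariate normal, E[S | R=x] = μ_S + ρ·(σ_S/σ_R)·(x − μ_R).
E[S | R=18.00] = 11.53 + (0.17)·(5.73/4.33)·(18.00 − (9.67)) = 11.53 + (0.22497)·(8.33) = 13.4040.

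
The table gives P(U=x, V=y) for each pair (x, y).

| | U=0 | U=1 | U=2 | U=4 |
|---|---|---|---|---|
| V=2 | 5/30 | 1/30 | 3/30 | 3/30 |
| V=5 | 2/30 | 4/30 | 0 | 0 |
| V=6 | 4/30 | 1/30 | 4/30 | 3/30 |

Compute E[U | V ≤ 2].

19/12

P(V ≤ 2) = 2/5.
Σ U·P over the event = 0·(5/30) + 1·(1/30) + 2·(3/30) + 4·(3/30) = 19/30.
E[U | V ≤ 2] = (19/30) / (2/5) = 19/12.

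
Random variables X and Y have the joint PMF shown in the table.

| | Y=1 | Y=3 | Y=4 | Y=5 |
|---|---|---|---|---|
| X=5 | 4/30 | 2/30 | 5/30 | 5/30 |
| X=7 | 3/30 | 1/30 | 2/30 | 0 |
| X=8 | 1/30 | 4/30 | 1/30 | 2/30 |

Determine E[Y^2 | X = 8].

P(X = 8) = 4/15.
Σ Y^2·P over the event = 1·(1/30) + 9·(4/30) + 16·(1/30) + 25·(2/30) = 103/30.
E[Y^2 | X = 8] = (103/30) / (4/15) = 103/8.

103/8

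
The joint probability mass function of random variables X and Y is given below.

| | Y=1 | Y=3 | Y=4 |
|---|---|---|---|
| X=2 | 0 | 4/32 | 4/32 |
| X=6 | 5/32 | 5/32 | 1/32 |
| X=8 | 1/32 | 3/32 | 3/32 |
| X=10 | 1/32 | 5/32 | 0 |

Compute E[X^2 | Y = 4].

P(Y = 4) = 1/4.
Σ X^2·P over the event = 4·(4/32) + 36·(1/32) + 64·(3/32) = 61/8.
E[X^2 | Y = 4] = (61/8) / (1/4) = 61/2.

61/2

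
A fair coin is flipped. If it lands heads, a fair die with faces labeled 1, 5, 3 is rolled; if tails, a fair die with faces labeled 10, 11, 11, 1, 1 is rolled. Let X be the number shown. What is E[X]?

E[X | heads] = (1+5+3)/3 = 3.
E[X | tails] = (10+11+11+1+1)/5 = 34/5.
E[X] = (1/2)·(3) + (1/2)·(34/5) = 49/10.

49/10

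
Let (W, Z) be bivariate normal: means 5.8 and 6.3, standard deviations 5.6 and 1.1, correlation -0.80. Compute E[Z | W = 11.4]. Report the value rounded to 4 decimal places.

5.4200

For a bivariate normal, E[Z | W=x] = μ_Z + ρ·(σ_Z/σ_W)·(x − μ_W).
E[Z | W=11.4] = 6.3 + (-0.80)·(1.1/5.6)·(11.4 − (5.8)) = 6.3 + (-0.15714)·(5.6) = 5.4200.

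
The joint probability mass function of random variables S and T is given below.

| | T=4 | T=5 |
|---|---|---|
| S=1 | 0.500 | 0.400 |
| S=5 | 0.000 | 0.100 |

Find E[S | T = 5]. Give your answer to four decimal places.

1.8000

P(T = 5) = 0.500.
Σ S·P over the event = 1·(0.400) + 5·(0.100) = 0.900.
E[S | T = 5] = (0.900) / (0.500) = 1.8000.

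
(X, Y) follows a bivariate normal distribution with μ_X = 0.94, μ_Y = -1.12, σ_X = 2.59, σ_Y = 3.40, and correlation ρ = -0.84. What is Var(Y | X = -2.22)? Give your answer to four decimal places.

For a bivariate normal, Var(Y | X=x) = σ_Y²(1 − ρ²).
Var(Y | X=-2.22) = (3.40)²·(1 − (-0.84)²) = 11.56·0.2944 = 3.4033.

3.4033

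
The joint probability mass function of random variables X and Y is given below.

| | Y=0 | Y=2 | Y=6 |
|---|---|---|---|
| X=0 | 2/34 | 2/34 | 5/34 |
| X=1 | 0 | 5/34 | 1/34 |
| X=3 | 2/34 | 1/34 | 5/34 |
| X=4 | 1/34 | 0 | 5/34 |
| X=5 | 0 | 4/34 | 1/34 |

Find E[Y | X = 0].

P(X = 0) = 9/34.
Σ Y·P over the event = 0·(2/34) + 2·(2/34) + 6·(5/34) = 1.
E[Y | X = 0] = (1) / (9/34) = 34/9.

34/9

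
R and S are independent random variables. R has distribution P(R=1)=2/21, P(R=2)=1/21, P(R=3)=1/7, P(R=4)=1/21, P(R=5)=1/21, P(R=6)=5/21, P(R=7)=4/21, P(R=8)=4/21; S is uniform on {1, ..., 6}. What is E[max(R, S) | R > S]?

P(R > S) = 29/42.
Summing max(R,S)·P(x,y) over outcomes with R > S gives 281/63.
E[max(R, S) | R > S] = (281/63) / (29/42) = 562/87.

562/87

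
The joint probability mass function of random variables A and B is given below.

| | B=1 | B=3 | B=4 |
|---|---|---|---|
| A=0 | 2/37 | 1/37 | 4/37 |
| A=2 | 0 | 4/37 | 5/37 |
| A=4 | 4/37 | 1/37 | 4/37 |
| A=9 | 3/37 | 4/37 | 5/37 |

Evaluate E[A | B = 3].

P(B = 3) = 10/37.
Σ A·P over the event = 0·(1/37) + 2·(4/37) + 4·(1/37) + 9·(4/37) = 48/37.
E[A | B = 3] = (48/37) / (10/37) = 24/5.

24/5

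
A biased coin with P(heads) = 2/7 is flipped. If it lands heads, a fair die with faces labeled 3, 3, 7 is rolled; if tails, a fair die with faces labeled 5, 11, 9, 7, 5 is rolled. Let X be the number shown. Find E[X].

137/21

E[X | heads] = (3+3+7)/3 = 13/3.
E[X | tails] = (5+11+9+7+5)/5 = 37/5.
By the law of total expectation,
E[X] = (2/7)·(13/3) + (5/7)·(37/5) = 137/21.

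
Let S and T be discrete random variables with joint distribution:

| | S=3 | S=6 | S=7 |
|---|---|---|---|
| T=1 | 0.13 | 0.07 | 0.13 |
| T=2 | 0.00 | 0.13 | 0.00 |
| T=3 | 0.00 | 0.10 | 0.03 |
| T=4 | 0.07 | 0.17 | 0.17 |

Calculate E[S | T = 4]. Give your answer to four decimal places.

P(T = 4) = 0.41.
Σ S·P over the event = 3·(0.07) + 6·(0.17) + 7·(0.17) = 2.42.
E[S | T = 4] = (2.42) / (0.41) = 5.9024.

5.9024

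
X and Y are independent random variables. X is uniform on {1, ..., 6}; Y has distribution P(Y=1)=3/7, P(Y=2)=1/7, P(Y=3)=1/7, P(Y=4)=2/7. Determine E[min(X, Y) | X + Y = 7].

2

P(X + Y = 7) = 1/6.
Summing min(X,Y)·P(x,y) over outcomes with X + Y = 7 gives 1/3.
E[min(X, Y) | X + Y = 7] = (1/3) / (1/6) = 2.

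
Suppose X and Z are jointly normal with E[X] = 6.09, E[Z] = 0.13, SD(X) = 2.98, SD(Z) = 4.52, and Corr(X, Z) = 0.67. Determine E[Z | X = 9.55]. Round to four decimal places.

For a bivariate normal, E[Z | X=x] = μ_Z + ρ·(σ_Z/σ_X)·(x − μ_X).
E[Z | X=9.55] = 0.13 + (0.67)·(4.52/2.98)·(9.55 − (6.09)) = 0.13 + (1.01624)·(3.46) = 3.6462.

3.6462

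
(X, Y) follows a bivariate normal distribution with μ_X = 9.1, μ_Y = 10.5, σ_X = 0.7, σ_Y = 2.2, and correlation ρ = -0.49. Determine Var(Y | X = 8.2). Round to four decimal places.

3.6779

For a bivariate normal, Var(Y | X=x) = σ_Y²(1 − ρ²).
Var(Y | X=8.2) = (2.2)²·(1 − (-0.49)²) = 4.84·0.7599 = 3.6779.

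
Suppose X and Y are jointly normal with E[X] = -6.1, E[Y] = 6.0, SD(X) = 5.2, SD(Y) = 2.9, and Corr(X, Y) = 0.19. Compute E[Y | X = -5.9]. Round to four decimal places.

6.0212

The regression of Y on X has slope ρ·σ_Y/σ_X and passes through (μ_X, μ_Y).
E[Y | X=-5.9] = 6.0 + (0.19)·(2.9/5.2)·(-5.9 − (-6.1)) = 6.0 + (0.10596)·(0.2) = 6.0212.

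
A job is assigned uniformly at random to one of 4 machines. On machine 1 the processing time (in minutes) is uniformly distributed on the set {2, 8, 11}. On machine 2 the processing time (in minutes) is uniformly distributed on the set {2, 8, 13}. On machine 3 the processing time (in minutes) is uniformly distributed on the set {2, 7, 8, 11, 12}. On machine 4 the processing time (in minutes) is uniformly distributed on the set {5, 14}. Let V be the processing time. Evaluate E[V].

E[V | machine 1] = (2+8+11)/3 = 7.
E[V | machine 2] = (2+8+13)/3 = 23/3.
E[V | machine 3] = (2+7+8+11+12)/5 = 8.
E[V | machine 4] = (5+14)/2 = 19/2.
E[V] = (1/4)·(7) + (1/4)·(23/3) + (1/4)·(8) + (1/4)·(19/2) = 193/24.

193/24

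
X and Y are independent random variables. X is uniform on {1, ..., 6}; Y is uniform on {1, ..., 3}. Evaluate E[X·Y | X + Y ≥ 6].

P(X + Y ≥ 6) = 1/2.
Summing XY·P(x,y) over outcomes with X + Y ≥ 6 gives 95/18.
E[X·Y | X + Y ≥ 6] = (95/18) / (1/2) = 95/9.

95/9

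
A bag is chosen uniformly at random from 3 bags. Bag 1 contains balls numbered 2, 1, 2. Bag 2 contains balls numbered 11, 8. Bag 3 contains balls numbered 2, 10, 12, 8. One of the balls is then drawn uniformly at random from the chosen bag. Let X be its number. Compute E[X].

E[X | bag 1] = (2+1+2)/3 = 5/3.
E[X | bag 2] = (11+8)/2 = 19/2.
E[X | bag 3] = (2+10+12+8)/4 = 8.
E[X] = (1/3)·(5/3) + (1/3)·(19/2) + (1/3)·(8) = 115/18.

115/18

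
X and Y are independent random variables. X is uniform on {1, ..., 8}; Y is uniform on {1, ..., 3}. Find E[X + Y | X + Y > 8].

Outcomes with X + Y > 8: (6,3), (7,2), (7,3), (8,1), (8,2), (8,3), each with probability 1/24.
E[X + Y | X + Y > 8] = (9 + 9 + 10 + 9 + 10 + 11) / 6 = 29/3.

29/3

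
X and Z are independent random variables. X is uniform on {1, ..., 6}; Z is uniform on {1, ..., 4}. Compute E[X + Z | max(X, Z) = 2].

Outcomes with max(X, Z) = 2: (1,2), (2,1), (2,2), each with probability 1/24.
E[X + Z | max(X, Z) = 2] = (3 + 3 + 4) / 3 = 10/3.

10/3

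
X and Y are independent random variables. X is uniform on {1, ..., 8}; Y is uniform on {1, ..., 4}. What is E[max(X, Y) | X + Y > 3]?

P(X + Y > 3) = 29/32.
Summing max(X,Y)·P(x,y) over outcomes with X + Y > 3 gives 149/32.
E[max(X, Y) | X + Y > 3] = (149/32) / (29/32) = 149/29.

149/29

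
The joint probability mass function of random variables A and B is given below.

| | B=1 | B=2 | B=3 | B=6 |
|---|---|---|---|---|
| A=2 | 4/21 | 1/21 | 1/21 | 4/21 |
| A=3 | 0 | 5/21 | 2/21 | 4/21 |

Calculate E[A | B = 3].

8/3

P(B = 3) = 1/7.
Σ A·P over the event = 2·(1/21) + 3·(2/21) = 8/21.
E[A | B = 3] = (8/21) / (1/7) = 8/3.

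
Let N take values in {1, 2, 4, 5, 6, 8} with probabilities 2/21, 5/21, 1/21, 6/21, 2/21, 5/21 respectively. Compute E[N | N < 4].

12/7

P(N < 4) = 1/3.
Σ over the event: 1·2/21 + 2·5/21 = 4/7.
E[N | N < 4] = (4/7) / (1/3) = 12/7.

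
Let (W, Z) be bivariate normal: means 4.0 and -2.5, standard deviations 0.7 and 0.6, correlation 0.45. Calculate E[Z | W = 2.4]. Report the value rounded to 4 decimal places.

The regression of Z on W has slope ρ·σ_Z/σ_W and passes through (μ_W, μ_Z).
E[Z | W=2.4] = -2.5 + (0.45)·(0.6/0.7)·(2.4 − (4.0)) = -2.5 + (0.38571)·(-1.6) = -3.1171.

-3.1171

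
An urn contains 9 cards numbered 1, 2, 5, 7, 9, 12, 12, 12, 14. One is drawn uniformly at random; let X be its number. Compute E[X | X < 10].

24/5

P(X < 10) = 5/9.
Σ over the event: 1·1/9 + 2·1/9 + 5·1/9 + 7·1/9 + 9·1/9 = 8/3.
E[X | X < 10] = (8/3) / (5/9) = 24/5.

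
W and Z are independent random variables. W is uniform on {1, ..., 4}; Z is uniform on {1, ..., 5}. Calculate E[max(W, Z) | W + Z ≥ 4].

P(W + Z ≥ 4) = 17/20.
Summing max(W,Z)·P(x,y) over outcomes with W + Z ≥ 4 gives 13/4.
E[max(W, Z) | W + Z ≥ 4] = (13/4) / (17/20) = 65/17.

65/17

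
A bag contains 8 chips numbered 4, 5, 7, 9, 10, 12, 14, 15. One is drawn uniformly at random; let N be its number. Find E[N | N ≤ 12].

P(N ≤ 12) = 3/4.
Σ over the event: 4·1/8 + 5·1/8 + 7·1/8 + 9·1/8 + 10·1/8 + 12·1/8 = 47/8.
E[N | N ≤ 12] = (47/8) / (3/4) = 47/6.

47/6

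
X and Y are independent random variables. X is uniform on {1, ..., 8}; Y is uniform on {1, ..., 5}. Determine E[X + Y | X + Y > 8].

31/3

P(X + Y > 8) = 3/8.
Summing (X+Y)·P(x,y) over outcomes with X + Y > 8 gives 31/8.
E[X + Y | X + Y > 8] = (31/8) / (3/8) = 31/3.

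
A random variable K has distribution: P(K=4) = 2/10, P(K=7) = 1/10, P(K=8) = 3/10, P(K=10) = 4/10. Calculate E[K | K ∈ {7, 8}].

P(K ∈ {7, 8}) = 2/5.
Σ over the event: 7·1/10 + 8·3/10 = 31/10.
E[K | K ∈ {7, 8}] = (31/10) / (2/5) = 31/4.

31/4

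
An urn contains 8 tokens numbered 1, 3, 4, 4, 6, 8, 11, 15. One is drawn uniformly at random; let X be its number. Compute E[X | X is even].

11/2

P(X is even) = 1/2.
Σ over the event: 4·1/4 + 6·1/8 + 8·1/8 = 11/4.
E[X | X is even] = (11/4) / (1/2) = 11/2.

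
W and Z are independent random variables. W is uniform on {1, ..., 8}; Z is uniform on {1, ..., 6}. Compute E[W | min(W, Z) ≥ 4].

P(min(W, Z) ≥ 4) = 5/16.
Summing W·P(x,y) over outcomes with min(W, Z) ≥ 4 gives 15/8.
E[W | min(W, Z) ≥ 4] = (15/8) / (5/16) = 6.

6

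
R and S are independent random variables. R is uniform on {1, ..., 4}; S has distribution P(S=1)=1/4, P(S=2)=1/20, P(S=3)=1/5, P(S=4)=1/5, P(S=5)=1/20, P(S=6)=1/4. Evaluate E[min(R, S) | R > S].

31/21

P(R > S) = 21/80.
Summing min(R,S)·P(x,y) over outcomes with R > S gives 31/80.
E[min(R, S) | R > S] = (31/80) / (21/80) = 31/21.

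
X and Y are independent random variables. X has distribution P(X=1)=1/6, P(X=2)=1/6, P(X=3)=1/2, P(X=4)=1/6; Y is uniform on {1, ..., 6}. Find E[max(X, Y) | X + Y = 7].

P(X + Y = 7) = 1/6.
Summing max(X,Y)·P(x,y) over outcomes with X + Y = 7 gives 3/4.
E[max(X, Y) | X + Y = 7] = (3/4) / (1/6) = 9/2.

9/2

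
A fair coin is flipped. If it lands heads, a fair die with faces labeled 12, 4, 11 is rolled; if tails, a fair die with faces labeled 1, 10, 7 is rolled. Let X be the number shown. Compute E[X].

15/2

E[X | heads] = (12+4+11)/3 = 9.
E[X | tails] = (1+10+7)/3 = 6.
By the law of total expectation,
E[X] = (1/2)·(9) + (1/2)·(6) = 15/2.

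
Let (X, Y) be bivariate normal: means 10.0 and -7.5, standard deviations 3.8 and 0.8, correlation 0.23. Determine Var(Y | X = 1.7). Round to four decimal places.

For a bivariate normal, Var(Y | X=x) = σ_Y²(1 − ρ²).
Var(Y | X=1.7) = (0.8)²·(1 − (0.23)²) = 0.64·0.9471 = 0.6061.

0.6061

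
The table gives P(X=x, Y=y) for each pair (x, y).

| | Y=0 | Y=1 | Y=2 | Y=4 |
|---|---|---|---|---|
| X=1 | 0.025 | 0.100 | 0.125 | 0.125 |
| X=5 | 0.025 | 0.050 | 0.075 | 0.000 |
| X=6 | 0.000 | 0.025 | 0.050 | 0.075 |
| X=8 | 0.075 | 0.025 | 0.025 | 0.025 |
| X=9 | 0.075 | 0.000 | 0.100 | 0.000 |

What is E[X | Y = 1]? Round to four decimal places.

P(Y = 1) = 0.200.
Σ X·P over the event = 1·(0.100) + 5·(0.050) + 6·(0.025) + 8·(0.025) = 0.700.
E[X | Y = 1] = (0.700) / (0.200) = 3.5000.

3.5000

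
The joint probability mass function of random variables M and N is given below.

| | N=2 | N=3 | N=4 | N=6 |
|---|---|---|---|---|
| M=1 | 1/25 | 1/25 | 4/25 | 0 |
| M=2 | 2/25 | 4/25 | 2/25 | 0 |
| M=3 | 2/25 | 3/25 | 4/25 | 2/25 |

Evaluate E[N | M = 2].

3

P(M = 2) = 8/25.
Σ N·P over the event = 2·(2/25) + 3·(4/25) + 4·(2/25) = 24/25.
E[N | M = 2] = (24/25) / (8/25) = 3.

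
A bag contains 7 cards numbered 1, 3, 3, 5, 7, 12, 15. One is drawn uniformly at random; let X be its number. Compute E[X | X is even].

12

P(X is even) = 1/7.
Σ over the event: 12·1/7 = 12/7.
E[X | X is even] = (12/7) / (1/7) = 12.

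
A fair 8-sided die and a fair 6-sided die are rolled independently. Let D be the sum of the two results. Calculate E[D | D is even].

8

P(D is even) = 1/2.
Σ over the event: 2·1/48 + 4·1/16 + 6·5/48 + 8·1/8 + 10·5/48 + 12·1/16 + 14·1/48 = 4.
E[D | D is even] = (4) / (1/2) = 8.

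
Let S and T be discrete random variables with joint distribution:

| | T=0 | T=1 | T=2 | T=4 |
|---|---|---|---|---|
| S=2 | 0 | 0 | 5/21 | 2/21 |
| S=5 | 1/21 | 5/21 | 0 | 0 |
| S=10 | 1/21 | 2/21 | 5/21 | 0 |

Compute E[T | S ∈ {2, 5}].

P(S ∈ {2, 5}) = 13/21.
Σ T·P over the event = 2·(5/21) + 4·(2/21) + 0·(1/21) + 1·(5/21) = 23/21.
E[T | S ∈ {2, 5}] = (23/21) / (13/21) = 23/13.

23/13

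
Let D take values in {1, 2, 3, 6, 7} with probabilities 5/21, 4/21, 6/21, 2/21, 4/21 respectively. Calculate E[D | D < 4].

31/15

P(D < 4) = 5/7.
Σ over the event: 1·5/21 + 2·4/21 + 3·2/7 = 31/21.
E[D | D < 4] = (31/21) / (5/7) = 31/15.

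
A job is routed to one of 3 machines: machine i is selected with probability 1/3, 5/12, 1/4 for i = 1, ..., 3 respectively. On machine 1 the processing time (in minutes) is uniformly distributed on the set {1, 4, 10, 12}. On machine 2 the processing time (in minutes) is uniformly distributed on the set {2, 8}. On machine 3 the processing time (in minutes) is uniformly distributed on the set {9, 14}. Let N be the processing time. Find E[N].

E[N | machine 1] = (1+4+10+12)/4 = 27/4.
E[N | machine 2] = (2+8)/2 = 5.
E[N | machine 3] = (9+14)/2 = 23/2.
By the law of total expectation,
E[N] = (1/3)·(27/4) + (5/12)·(5) + (1/4)·(23/2) = 173/24.

173/24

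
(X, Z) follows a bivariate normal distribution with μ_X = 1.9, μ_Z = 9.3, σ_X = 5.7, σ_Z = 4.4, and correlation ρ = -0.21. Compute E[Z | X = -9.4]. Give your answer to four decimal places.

For a bivariate normal, E[Z | X=x] = μ_Z + ρ·(σ_Z/σ_X)·(x − μ_X).
E[Z | X=-9.4] = 9.3 + (-0.21)·(4.4/5.7)·(-9.4 − (1.9)) = 9.3 + (-0.16211)·(-11.3) = 11.1318.

11.1318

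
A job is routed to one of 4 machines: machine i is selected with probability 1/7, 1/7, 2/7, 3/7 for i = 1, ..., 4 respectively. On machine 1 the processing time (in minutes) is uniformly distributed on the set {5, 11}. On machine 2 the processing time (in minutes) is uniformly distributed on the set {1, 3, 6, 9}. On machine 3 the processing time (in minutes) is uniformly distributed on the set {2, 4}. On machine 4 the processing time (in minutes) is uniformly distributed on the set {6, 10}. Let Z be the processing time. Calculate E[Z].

E[Z | machine 1] = (5+11)/2 = 8.
E[Z | machine 2] = (1+3+6+9)/4 = 19/4.
E[Z | machine 3] = (2+4)/2 = 3.
E[Z | machine 4] = (6+10)/2 = 8.
E[Z] = (1/7)·(8) + (1/7)·(19/4) + (2/7)·(3) + (3/7)·(8) = 171/28.

171/28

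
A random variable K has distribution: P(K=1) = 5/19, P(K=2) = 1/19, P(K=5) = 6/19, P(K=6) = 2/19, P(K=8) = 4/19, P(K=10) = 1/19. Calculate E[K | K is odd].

P(K is odd) = 11/19.
Σ over the event: 1·5/19 + 5·6/19 = 35/19.
E[K | K is odd] = (35/19) / (11/19) = 35/11.

35/11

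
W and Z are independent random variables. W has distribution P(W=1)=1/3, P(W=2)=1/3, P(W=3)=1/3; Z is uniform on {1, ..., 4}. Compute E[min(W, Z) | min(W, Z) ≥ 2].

7/3

P(min(W, Z) ≥ 2) = 1/2.
Summing min(W,Z)·P(x,y) over outcomes with min(W, Z) ≥ 2 gives 7/6.
E[min(W, Z) | min(W, Z) ≥ 2] = (7/6) / (1/2) = 7/3.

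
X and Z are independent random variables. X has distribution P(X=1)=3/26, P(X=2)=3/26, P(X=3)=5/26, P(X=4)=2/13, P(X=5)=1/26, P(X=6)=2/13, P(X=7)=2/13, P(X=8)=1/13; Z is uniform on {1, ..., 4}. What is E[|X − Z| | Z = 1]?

87/26

P(Z = 1) = 1/4.
Summing |X−Z|·P(x,y) over outcomes with Z = 1 gives 87/104.
E[|X − Z| | Z = 1] = (87/104) / (1/4) = 87/26.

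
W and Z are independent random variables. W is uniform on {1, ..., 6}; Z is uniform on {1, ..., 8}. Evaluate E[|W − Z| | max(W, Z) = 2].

Outcomes with max(W, Z) = 2: (1,2), (2,1), (2,2), each with probability 1/48.
E[|W − Z| | max(W, Z) = 2] = (1 + 1 + 0) / 3 = 2/3.

2/3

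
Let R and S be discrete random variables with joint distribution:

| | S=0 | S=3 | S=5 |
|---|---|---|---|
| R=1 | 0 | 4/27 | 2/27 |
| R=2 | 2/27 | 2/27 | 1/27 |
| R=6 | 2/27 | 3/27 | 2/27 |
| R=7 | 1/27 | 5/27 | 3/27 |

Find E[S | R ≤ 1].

11/3

P(R ≤ 1) = 2/9.
Σ S·P over the event = 3·(4/27) + 5·(2/27) = 22/27.
E[S | R ≤ 1] = (22/27) / (2/9) = 11/3.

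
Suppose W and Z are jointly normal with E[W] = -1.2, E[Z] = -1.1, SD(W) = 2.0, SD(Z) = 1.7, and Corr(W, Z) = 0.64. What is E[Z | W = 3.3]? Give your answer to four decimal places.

1.3480

The regression of Z on W has slope ρ·σ_Z/σ_W and passes through (μ_W, μ_Z).
E[Z | W=3.3] = -1.1 + (0.64)·(1.7/2.0)·(3.3 − (-1.2)) = -1.1 + (0.544)·(4.5) = 1.3480.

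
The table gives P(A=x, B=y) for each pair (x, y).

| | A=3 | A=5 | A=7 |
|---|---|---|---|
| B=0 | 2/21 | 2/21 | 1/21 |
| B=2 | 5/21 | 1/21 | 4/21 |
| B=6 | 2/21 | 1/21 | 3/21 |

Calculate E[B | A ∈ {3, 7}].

48/17

P(A ∈ {3, 7}) = 17/21.
Σ B·P over the event = 0·(2/21) + 2·(5/21) + 6·(2/21) + 0·(1/21) + 2·(4/21) + 6·(3/21) = 16/7.
E[B | A ∈ {3, 7}] = (16/7) / (17/21) = 48/17.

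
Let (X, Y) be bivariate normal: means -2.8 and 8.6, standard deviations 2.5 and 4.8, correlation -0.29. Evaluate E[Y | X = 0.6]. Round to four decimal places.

The regression of Y on X has slope ρ·σ_Y/σ_X and passes through (μ_X, μ_Y).
E[Y | X=0.6] = 8.6 + (-0.29)·(4.8/2.5)·(0.6 − (-2.8)) = 8.6 + (-0.5568)·(3.4) = 6.7069.

6.7069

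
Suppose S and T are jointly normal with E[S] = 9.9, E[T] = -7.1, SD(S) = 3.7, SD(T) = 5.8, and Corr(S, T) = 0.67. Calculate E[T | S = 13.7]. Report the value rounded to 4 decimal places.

-3.1090

For a bivariate normal, E[T | S=x] = μ_T + ρ·(σ_T/σ_S)·(x − μ_S).
E[T | S=13.7] = -7.1 + (0.67)·(5.8/3.7)·(13.7 − (9.9)) = -7.1 + (1.05027)·(3.8) = -3.1090.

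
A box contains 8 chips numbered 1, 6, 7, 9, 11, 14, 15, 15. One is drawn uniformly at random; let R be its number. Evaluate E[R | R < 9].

P(R < 9) = 3/8.
Σ over the event: 1·1/8 + 6·1/8 + 7·1/8 = 7/4.
E[R | R < 9] = (7/4) / (3/8) = 14/3.

14/3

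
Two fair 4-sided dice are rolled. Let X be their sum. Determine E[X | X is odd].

5

P(X is odd) = 1/2.
Σ over the event: 3·1/8 + 5·1/4 + 7·1/8 = 5/2.
E[X | X is odd] = (5/2) / (1/2) = 5.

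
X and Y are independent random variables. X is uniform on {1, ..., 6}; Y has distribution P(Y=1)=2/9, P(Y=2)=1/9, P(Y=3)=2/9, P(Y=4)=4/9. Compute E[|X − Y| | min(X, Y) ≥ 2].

48/35

P(min(X, Y) ≥ 2) = 35/54.
Summing |X−Y|·P(x,y) over outcomes with min(X, Y) ≥ 2 gives 8/9.
E[|X − Y| | min(X, Y) ≥ 2] = (8/9) / (35/54) = 48/35.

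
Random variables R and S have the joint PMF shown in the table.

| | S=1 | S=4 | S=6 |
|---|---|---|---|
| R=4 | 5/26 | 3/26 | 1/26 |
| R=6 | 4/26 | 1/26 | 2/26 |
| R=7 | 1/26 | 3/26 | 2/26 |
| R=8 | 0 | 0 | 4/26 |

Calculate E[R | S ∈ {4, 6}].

P(S ∈ {4, 6}) = 8/13.
Summing R·P(R=x,S=y) over the conditioning event gives 101/26.
E[R | S ∈ {4, 6}] = (101/26) / (8/13) = 101/16.

101/16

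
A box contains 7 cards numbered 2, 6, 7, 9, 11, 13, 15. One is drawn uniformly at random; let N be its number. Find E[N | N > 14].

15

P(N > 14) = 1/7.
Σ over the event: 15·1/7 = 15/7.
E[N | N > 14] = (15/7) / (1/7) = 15.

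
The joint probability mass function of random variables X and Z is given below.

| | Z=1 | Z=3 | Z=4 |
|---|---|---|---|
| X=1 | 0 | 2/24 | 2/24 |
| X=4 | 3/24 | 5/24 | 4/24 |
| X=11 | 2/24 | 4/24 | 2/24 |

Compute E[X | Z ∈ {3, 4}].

P(Z ∈ {3, 4}) = 19/24.
Summing X·P(X=x,Z=y) over the conditioning event gives 53/12.
E[X | Z ∈ {3, 4}] = (53/12) / (19/24) = 106/19.

106/19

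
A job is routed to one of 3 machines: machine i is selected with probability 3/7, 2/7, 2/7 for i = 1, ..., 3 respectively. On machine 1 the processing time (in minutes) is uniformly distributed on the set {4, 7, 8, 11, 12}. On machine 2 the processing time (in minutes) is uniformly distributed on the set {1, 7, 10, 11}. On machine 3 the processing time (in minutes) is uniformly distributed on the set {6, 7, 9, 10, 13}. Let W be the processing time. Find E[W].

577/70

E[W | machine 1] = (4+7+8+11+12)/5 = 42/5.
E[W | machine 2] = (1+7+10+11)/4 = 29/4.
E[W | machine 3] = (6+7+9+10+13)/5 = 9.
E[W] = (3/7)·(42/5) + (2/7)·(29/4) + (2/7)·(9) = 577/70.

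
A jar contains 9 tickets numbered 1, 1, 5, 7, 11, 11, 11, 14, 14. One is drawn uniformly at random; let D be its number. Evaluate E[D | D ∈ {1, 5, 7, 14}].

7

P(D ∈ {1, 5, 7, 14}) = 2/3.
Σ over the event: 1·2/9 + 5·1/9 + 7·1/9 + 14·2/9 = 14/3.
E[D | D ∈ {1, 5, 7, 14}] = (14/3) / (2/3) = 7.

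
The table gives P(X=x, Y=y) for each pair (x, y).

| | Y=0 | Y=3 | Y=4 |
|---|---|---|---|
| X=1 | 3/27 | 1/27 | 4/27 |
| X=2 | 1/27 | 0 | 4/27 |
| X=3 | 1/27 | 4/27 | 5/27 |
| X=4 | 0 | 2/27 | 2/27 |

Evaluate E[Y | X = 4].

7/2

P(X = 4) = 4/27.
Σ Y·P over the event = 3·(2/27) + 4·(2/27) = 14/27.
E[Y | X = 4] = (14/27) / (4/27) = 7/2.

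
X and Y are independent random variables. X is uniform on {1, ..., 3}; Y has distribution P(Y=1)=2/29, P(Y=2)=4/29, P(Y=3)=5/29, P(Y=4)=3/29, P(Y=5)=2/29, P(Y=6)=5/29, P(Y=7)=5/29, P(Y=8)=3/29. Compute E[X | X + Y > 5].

P(X + Y > 5) = 56/87.
Summing X·P(x,y) over outcomes with X + Y > 5 gives 40/29.
E[X | X + Y > 5] = (40/29) / (56/87) = 15/7.

15/7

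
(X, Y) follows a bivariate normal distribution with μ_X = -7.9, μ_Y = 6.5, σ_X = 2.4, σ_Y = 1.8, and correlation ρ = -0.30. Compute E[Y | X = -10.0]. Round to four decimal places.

6.9725

The regression of Y on X has slope ρ·σ_Y/σ_X and passes through (μ_X, μ_Y).
E[Y | X=-10.0] = 6.5 + (-0.30)·(1.8/2.4)·(-10.0 − (-7.9)) = 6.5 + (-0.225)·(-2.1) = 6.9725.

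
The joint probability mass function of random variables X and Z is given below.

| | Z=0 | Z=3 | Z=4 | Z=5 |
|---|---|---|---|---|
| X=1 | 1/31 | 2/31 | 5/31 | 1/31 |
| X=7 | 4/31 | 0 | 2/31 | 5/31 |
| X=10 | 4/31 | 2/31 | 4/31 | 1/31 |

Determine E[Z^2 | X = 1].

41/3

P(X = 1) = 9/31.
Σ Z^2·P over the event = 0·(1/31) + 9·(2/31) + 16·(5/31) + 25·(1/31) = 123/31.
E[Z^2 | X = 1] = (123/31) / (9/31) = 41/3.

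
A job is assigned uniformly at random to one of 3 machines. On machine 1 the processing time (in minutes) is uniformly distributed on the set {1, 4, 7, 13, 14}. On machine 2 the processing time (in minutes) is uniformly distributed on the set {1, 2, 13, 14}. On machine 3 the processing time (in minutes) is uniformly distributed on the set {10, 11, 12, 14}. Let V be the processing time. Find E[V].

541/60

E[V | machine 1] = (1+4+7+13+14)/5 = 39/5.
E[V | machine 2] = (1+2+13+14)/4 = 15/2.
E[V | machine 3] = (10+11+12+14)/4 = 47/4.
E[V] = (1/3)·(39/5) + (1/3)·(15/2) + (1/3)·(47/4) = 541/60.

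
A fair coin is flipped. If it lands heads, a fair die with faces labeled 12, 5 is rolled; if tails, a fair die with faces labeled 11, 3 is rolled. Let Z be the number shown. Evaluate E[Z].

31/4

E[Z | heads] = (12+5)/2 = 17/2.
E[Z | tails] = (11+3)/2 = 7.
E[Z] = (1/2)·(17/2) + (1/2)·(7) = 31/4.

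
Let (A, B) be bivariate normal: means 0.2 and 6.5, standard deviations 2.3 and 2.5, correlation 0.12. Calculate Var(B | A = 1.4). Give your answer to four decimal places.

6.1600

The conditional variance in a bivariate normal is σ_B²(1 − ρ²), independent of x.
Var(B | A=1.4) = (2.5)²·(1 − (0.12)²) = 6.25·0.9856 = 6.1600.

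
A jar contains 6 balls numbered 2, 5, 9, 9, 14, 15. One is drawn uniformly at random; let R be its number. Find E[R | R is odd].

19/2

P(R is odd) = 2/3.
Σ over the event: 5·1/6 + 9·1/3 + 15·1/6 = 19/3.
E[R | R is odd] = (19/3) / (2/3) = 19/2.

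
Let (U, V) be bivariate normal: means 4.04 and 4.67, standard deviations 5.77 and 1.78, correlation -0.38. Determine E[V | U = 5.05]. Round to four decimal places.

For a bivariate normal, E[V | U=x] = μ_V + ρ·(σ_V/σ_U)·(x − μ_U).
E[V | U=5.05] = 4.67 + (-0.38)·(1.78/5.77)·(5.05 − (4.04)) = 4.67 + (-0.11723)·(1.01) = 4.5516.

4.5516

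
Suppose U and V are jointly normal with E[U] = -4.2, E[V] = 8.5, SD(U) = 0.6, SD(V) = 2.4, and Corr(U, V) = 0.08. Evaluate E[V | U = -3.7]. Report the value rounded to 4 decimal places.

8.6600

The regression of V on U has slope ρ·σ_V/σ_U and passes through (μ_U, μ_V).
E[V | U=-3.7] = 8.5 + (0.08)·(2.4/0.6)·(-3.7 − (-4.2)) = 8.5 + (0.32)·(0.5) = 8.6600.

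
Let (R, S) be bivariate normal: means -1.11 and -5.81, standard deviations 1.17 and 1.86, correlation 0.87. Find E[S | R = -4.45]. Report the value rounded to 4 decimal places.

E[S | R=x] = μ_S + ρ(σ_S/σ_R)(x − μ_R) for jointly normal variables.
E[S | R=-4.45] = -5.81 + (0.87)·(1.86/1.17)·(-4.45 − (-1.11)) = -5.81 + (1.38308)·(-3.34) = -10.4295.

-10.4295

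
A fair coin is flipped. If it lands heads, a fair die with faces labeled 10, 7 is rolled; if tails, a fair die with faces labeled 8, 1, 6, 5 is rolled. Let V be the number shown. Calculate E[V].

27/4

E[V | heads] = (10+7)/2 = 17/2.
E[V | tails] = (8+1+6+5)/4 = 5.
E[V] = (1/2)·(17/2) + (1/2)·(5) = 27/4.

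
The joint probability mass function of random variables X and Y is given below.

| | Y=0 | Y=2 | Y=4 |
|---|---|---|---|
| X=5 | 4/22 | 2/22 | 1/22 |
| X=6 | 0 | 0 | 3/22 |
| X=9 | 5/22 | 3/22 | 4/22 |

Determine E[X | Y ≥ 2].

P(Y ≥ 2) = 13/22.
Σ X·P over the event = 5·(2/22) + 5·(1/22) + 6·(3/22) + 9·(3/22) + 9·(4/22) = 48/11.
E[X | Y ≥ 2] = (48/11) / (13/22) = 96/13.

96/13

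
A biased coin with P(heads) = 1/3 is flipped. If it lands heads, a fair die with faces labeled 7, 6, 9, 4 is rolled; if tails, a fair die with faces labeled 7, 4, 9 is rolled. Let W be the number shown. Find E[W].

E[W | heads] = (7+6+9+4)/4 = 13/2.
E[W | tails] = (7+4+9)/3 = 20/3.
By the law of total expectation,
E[W] = (1/3)·(13/2) + (2/3)·(20/3) = 119/18.

119/18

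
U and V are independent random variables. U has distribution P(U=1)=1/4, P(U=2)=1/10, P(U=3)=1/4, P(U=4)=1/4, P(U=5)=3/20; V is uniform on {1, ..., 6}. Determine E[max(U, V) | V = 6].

P(V = 6) = 1/6.
Summing max(U,V)·P(x,y) over outcomes with V = 6 gives 1.
E[max(U, V) | V = 6] = (1) / (1/6) = 6.

6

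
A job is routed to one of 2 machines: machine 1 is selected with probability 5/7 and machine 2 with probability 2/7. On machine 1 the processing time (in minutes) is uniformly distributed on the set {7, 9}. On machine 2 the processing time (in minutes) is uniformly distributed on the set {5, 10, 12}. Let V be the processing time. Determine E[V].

58/7

E[V | machine 1] = (7+9)/2 = 8.
E[V | machine 2] = (5+10+12)/3 = 9.
E[V] = (5/7)·(8) + (2/7)·(9) = 58/7.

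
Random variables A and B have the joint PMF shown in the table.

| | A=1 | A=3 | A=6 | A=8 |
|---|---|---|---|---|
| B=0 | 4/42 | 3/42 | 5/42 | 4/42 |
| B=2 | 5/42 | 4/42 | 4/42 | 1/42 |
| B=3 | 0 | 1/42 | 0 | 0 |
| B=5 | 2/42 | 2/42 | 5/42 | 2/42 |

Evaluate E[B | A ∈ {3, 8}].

P(A ∈ {3, 8}) = 17/42.
Summing B·P(A=x,B=y) over the conditioning event gives 11/14.
E[B | A ∈ {3, 8}] = (11/14) / (17/42) = 33/17.

33/17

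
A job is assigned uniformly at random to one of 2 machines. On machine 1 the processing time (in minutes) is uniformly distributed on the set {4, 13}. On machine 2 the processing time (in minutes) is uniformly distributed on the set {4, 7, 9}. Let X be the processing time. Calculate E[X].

91/12

E[X | machine 1] = (4+13)/2 = 17/2.
E[X | machine 2] = (4+7+9)/3 = 20/3.
By the law of total expectation,
E[X] = (1/2)·(17/2) + (1/2)·(20/3) = 91/12.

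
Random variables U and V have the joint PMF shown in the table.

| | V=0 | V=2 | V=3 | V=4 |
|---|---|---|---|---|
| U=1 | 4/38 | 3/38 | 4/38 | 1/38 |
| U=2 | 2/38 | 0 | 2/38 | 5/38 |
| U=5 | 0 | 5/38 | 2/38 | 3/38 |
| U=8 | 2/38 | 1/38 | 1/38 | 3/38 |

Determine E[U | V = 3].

P(V = 3) = 9/38.
Σ U·P over the event = 1·(4/38) + 2·(2/38) + 5·(2/38) + 8·(1/38) = 13/19.
E[U | V = 3] = (13/19) / (9/38) = 26/9.

26/9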